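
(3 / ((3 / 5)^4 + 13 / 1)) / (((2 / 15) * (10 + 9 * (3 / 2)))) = 0.07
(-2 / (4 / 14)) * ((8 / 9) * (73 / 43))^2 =-2387392 / 149769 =-15.94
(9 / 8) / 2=9 / 16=0.56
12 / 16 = 3 / 4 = 0.75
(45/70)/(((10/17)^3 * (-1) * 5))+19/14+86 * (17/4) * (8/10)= 20518783/70000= 293.13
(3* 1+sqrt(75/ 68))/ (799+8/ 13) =13* sqrt(51)/ 70686+13/ 3465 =0.01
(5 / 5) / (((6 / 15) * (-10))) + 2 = 1.75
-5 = -5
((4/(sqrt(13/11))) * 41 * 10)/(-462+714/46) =-37720 * sqrt(143)/133497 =-3.38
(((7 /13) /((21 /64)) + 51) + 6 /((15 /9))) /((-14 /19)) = -76.33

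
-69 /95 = -0.73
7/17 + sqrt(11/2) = 7/17 + sqrt(22)/2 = 2.76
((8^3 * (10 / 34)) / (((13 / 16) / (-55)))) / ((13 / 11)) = -24780800 / 2873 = -8625.41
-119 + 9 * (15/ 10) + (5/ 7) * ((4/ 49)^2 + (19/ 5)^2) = -15997063/ 168070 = -95.18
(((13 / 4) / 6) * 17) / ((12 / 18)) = 221 / 16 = 13.81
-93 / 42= -31 / 14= -2.21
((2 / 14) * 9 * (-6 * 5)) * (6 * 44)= -10182.86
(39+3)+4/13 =550/13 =42.31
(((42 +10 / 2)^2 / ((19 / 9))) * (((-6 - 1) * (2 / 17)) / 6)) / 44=-46389 / 14212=-3.26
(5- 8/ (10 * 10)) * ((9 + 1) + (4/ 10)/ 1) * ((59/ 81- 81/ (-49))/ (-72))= -2518958/ 1488375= -1.69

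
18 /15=6 /5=1.20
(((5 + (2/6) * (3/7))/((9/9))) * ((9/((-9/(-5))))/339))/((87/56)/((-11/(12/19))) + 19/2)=3135/388946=0.01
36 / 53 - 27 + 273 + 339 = 31041 / 53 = 585.68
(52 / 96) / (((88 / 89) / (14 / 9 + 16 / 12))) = 15041 / 9504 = 1.58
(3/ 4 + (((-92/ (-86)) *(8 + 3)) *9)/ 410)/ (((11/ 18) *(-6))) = -106659/ 387860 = -0.27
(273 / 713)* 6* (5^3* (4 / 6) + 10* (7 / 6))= 155610 / 713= 218.25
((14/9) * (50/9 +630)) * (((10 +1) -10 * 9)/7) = -903760/81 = -11157.53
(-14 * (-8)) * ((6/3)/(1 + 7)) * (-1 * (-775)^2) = -16817500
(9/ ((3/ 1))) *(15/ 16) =45/ 16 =2.81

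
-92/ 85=-1.08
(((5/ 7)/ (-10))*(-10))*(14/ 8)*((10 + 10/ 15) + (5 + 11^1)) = 100/ 3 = 33.33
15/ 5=3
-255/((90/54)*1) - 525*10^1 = -5403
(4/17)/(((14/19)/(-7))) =-38/17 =-2.24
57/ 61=0.93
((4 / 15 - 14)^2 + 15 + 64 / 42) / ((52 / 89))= 28753853 / 81900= 351.08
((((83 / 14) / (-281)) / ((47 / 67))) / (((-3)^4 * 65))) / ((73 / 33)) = -61171 / 23688207270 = -0.00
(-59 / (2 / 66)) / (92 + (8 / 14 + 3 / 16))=-72688 / 3463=-20.99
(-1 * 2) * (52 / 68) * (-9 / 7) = 234 / 119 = 1.97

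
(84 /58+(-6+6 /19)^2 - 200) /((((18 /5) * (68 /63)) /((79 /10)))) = -481215623 /1423784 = -337.98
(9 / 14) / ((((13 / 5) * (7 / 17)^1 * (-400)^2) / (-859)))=-131427 / 40768000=-0.00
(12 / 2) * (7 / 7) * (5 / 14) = 15 / 7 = 2.14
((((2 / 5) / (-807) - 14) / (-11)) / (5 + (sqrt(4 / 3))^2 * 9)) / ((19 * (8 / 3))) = 14123 / 9557570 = 0.00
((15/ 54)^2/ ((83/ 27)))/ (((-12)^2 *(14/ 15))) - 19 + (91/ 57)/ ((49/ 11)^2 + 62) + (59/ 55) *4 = -14.69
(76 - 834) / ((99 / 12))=-91.88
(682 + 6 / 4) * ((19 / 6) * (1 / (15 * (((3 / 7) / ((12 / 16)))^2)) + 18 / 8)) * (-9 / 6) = -15298097 / 1920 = -7967.76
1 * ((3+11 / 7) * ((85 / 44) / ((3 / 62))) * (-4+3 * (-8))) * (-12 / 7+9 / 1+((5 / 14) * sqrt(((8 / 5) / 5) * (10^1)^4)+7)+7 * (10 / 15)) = -16864000 * sqrt(2) / 231 - 67118720 / 693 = -200096.12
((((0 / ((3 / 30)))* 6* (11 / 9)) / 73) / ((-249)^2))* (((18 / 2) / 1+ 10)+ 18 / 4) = 0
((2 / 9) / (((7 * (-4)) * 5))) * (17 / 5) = -17 / 3150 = -0.01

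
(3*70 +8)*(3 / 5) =654 / 5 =130.80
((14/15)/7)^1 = 2/15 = 0.13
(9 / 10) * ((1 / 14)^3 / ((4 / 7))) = 9 / 15680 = 0.00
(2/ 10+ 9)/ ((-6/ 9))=-69/ 5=-13.80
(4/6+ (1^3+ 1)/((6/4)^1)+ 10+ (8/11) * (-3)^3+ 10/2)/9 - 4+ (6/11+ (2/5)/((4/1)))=-3611/990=-3.65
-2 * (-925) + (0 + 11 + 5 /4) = 7449 /4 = 1862.25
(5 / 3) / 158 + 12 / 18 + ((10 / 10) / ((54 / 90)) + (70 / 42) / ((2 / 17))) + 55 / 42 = 19709 / 1106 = 17.82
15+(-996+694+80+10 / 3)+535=994 / 3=331.33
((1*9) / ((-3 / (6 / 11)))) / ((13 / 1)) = -18 / 143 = -0.13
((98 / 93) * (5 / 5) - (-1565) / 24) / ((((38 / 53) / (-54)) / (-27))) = 634921821 / 4712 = 134745.72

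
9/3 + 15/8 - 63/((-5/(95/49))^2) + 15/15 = -9871/2744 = -3.60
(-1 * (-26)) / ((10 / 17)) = 221 / 5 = 44.20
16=16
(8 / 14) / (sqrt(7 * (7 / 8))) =8 * sqrt(2) / 49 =0.23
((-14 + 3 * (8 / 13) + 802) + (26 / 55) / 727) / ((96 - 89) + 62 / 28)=5747928452 / 67054845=85.72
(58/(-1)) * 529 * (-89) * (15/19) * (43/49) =1761300210/931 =1891836.96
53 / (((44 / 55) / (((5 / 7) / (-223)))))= -1325 / 6244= -0.21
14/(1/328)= 4592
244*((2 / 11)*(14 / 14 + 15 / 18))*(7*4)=6832 / 3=2277.33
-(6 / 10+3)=-18 / 5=-3.60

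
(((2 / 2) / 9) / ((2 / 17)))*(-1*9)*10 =-85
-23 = -23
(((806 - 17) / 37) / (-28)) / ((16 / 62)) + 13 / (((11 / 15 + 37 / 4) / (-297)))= -389.70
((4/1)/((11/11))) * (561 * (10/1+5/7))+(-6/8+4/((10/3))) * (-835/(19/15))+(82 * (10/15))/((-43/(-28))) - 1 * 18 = 23763.81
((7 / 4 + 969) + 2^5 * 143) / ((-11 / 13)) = -6555.25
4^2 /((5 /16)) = 256 /5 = 51.20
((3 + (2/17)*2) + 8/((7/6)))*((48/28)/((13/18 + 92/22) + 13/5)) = 14267880/6188357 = 2.31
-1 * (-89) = 89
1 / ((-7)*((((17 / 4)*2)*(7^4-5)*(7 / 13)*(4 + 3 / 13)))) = -0.00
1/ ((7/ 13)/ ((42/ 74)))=39/ 37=1.05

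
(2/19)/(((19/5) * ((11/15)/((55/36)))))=125/2166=0.06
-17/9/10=-17/90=-0.19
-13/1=-13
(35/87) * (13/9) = 455/783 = 0.58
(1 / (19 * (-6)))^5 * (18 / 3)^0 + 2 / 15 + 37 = 3574853074651 / 96270729120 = 37.13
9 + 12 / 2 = 15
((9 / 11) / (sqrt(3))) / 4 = 3 *sqrt(3) / 44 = 0.12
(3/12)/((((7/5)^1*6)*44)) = 5/7392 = 0.00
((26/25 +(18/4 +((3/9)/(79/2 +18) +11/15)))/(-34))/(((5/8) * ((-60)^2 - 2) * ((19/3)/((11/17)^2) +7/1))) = -2621223/706222636000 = -0.00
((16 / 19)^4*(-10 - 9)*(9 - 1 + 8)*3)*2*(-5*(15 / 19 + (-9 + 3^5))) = 140330926080 / 130321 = 1076809.77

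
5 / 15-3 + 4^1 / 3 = -4 / 3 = -1.33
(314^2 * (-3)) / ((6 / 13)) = -640874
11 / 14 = 0.79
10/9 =1.11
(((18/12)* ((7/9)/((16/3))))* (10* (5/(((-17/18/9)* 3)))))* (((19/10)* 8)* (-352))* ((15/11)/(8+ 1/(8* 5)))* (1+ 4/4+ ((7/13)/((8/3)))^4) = 105111349882875/1662478688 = 63225.68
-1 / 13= -0.08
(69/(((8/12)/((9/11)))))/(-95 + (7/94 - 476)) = -9729/65593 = -0.15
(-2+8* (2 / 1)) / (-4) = -3.50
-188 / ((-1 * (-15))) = -188 / 15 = -12.53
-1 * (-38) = 38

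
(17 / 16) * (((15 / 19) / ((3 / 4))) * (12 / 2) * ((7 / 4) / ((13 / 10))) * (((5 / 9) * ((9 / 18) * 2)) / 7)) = 0.72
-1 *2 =-2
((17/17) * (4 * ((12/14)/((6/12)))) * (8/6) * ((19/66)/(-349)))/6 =-304/241857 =-0.00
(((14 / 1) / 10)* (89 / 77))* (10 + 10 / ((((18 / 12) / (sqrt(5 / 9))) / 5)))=178 / 11 + 1780* sqrt(5) / 99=56.39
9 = 9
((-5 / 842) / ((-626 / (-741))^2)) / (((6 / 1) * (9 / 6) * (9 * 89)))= -0.00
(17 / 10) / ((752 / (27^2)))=12393 / 7520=1.65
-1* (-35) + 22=57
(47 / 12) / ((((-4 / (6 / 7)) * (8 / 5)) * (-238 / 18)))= 2115 / 53312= 0.04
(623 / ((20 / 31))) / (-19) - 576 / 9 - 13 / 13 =-115.82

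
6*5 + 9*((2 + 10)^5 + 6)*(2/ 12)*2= 746544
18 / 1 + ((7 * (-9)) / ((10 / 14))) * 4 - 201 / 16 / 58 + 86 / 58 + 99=-1088237 / 4640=-234.53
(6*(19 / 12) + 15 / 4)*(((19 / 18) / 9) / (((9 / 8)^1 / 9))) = 1007 / 81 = 12.43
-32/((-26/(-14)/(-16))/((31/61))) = 111104/793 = 140.11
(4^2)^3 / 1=4096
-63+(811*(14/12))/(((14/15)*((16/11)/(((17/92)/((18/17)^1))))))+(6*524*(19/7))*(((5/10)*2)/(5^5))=142259094599/2318400000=61.36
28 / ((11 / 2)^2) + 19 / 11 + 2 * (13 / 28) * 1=6067 / 1694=3.58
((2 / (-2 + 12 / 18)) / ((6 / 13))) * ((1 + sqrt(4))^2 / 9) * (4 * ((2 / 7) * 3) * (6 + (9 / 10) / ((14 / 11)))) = -36621 / 490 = -74.74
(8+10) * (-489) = -8802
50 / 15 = 10 / 3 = 3.33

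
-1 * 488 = -488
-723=-723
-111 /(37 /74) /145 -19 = -2977 /145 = -20.53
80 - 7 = 73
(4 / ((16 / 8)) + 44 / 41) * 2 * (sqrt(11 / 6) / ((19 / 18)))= 756 * sqrt(66) / 779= 7.88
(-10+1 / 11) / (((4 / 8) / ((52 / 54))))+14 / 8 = -20593 / 1188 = -17.33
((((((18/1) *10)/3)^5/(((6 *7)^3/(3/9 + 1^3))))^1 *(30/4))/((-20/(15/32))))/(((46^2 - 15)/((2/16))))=-0.15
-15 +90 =75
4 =4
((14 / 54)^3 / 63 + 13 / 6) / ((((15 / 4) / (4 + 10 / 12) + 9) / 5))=1.11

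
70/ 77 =10/ 11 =0.91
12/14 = 6/7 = 0.86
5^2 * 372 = 9300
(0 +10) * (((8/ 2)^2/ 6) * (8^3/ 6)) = 2275.56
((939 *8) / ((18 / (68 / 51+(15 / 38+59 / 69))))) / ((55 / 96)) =135676736 / 72105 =1881.66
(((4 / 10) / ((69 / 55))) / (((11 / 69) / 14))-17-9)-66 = -64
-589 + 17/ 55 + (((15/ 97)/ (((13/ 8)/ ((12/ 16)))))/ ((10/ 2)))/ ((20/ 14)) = -8165593/ 13871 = -588.68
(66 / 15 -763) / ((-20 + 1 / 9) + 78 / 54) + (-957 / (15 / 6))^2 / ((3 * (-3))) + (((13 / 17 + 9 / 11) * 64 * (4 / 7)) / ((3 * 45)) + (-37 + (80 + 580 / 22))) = -2371832693387 / 146673450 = -16170.84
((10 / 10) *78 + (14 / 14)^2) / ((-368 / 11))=-869 / 368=-2.36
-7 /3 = -2.33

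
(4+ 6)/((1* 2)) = 5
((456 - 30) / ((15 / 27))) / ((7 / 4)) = 15336 / 35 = 438.17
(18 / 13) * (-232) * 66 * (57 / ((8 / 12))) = -23565168 / 13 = -1812705.23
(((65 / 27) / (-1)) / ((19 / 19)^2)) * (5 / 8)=-1.50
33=33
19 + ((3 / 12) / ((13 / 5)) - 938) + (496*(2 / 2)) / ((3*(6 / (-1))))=-442943 / 468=-946.46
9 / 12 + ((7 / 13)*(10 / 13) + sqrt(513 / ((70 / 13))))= 787 / 676 + 3*sqrt(51870) / 70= 10.92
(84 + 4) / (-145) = -88 / 145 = -0.61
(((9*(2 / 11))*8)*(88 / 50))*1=576 / 25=23.04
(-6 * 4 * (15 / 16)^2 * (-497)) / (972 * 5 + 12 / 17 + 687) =30175 / 15968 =1.89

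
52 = 52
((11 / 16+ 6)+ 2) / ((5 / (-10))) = -17.38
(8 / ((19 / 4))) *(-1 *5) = -160 / 19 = -8.42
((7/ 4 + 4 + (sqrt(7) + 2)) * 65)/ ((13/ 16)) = 80 * sqrt(7) + 620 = 831.66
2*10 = 20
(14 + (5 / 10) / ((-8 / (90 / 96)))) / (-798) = -3569 / 204288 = -0.02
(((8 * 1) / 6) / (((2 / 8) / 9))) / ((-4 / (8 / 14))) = -6.86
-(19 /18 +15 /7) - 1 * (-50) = 5897 /126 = 46.80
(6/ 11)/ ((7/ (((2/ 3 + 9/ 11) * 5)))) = 70/ 121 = 0.58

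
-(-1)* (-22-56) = -78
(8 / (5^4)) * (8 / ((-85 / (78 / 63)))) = -1664 / 1115625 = -0.00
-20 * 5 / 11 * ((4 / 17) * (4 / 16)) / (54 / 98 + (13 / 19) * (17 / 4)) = -372400 / 2408747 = -0.15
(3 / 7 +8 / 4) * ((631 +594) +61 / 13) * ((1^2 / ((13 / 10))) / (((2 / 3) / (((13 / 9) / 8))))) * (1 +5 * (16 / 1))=18343935 / 364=50395.43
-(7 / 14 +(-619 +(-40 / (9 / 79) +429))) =9731 / 18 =540.61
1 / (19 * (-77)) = -1 / 1463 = -0.00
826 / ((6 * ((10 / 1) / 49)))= 20237 / 30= 674.57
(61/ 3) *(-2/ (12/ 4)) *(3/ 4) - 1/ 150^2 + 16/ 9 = -62917/ 7500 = -8.39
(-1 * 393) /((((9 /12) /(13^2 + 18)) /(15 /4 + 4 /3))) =-1494317 /3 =-498105.67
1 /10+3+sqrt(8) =2* sqrt(2)+31 /10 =5.93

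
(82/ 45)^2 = 6724/ 2025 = 3.32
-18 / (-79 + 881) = -9 / 401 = -0.02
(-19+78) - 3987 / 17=-2984 / 17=-175.53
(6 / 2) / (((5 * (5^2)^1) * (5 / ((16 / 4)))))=12 / 625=0.02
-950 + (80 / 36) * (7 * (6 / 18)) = -25510 / 27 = -944.81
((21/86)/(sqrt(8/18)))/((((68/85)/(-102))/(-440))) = 883575/43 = 20548.26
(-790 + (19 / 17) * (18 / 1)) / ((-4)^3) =409 / 34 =12.03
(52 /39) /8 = 1 /6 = 0.17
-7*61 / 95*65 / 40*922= -2559011 / 380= -6734.24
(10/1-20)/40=-1/4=-0.25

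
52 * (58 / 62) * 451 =680108 / 31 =21938.97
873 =873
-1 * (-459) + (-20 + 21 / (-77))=4826 / 11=438.73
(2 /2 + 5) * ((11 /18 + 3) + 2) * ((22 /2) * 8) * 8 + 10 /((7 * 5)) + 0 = 23701.62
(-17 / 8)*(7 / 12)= -119 / 96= -1.24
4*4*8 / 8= 16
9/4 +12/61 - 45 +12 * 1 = -7455/244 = -30.55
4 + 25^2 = 629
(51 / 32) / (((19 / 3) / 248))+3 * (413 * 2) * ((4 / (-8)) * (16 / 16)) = -89421 / 76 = -1176.59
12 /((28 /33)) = 99 /7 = 14.14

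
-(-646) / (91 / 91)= 646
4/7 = 0.57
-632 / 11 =-57.45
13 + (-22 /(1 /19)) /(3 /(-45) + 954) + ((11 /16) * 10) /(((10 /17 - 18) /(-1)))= 439019811 /33883712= 12.96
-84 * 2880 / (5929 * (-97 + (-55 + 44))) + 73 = 62151 / 847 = 73.38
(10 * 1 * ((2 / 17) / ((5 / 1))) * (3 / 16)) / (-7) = -3 / 476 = -0.01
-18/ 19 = -0.95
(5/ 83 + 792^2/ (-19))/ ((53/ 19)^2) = -4242.79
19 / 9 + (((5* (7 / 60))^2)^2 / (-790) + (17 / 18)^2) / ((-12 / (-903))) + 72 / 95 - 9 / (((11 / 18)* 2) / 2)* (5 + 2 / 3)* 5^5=-79346780002225 / 304330752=-260725.48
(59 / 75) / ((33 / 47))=2773 / 2475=1.12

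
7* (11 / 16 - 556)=-62195 / 16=-3887.19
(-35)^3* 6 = -257250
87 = 87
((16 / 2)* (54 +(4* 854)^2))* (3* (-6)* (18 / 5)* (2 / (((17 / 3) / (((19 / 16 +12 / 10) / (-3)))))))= 144426240648 / 85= 1699132242.92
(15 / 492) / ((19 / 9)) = 45 / 3116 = 0.01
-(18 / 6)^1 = -3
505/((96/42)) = 3535/16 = 220.94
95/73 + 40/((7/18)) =53225/511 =104.16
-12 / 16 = -3 / 4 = -0.75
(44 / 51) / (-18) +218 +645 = 396095 / 459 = 862.95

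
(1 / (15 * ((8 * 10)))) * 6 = 1 / 200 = 0.00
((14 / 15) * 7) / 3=98 / 45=2.18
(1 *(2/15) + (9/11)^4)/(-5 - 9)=-127697/3074610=-0.04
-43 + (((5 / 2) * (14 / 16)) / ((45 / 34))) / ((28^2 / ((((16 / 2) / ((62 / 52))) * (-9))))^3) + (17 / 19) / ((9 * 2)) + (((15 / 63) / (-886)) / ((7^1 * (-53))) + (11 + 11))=-336935448274481881 / 16082033956778664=-20.95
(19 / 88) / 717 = 19 / 63096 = 0.00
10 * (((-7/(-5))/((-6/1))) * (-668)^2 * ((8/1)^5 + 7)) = -34124980400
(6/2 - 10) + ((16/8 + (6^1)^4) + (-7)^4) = 3692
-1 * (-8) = 8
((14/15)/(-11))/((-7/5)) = 2/33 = 0.06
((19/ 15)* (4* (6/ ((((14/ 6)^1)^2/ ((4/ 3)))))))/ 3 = 608/ 245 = 2.48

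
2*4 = 8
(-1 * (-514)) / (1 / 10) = 5140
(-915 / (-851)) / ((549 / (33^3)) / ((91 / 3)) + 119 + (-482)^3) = -110825715 / 11542228323152668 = -0.00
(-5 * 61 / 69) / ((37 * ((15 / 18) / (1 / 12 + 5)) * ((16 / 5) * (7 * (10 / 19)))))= -70699 / 1143744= -0.06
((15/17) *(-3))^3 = -18.55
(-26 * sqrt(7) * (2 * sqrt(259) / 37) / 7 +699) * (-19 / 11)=-13281 / 11 +988 * sqrt(37) / 407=-1192.60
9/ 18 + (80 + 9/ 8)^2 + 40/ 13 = 5478589/ 832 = 6584.84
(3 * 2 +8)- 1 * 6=8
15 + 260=275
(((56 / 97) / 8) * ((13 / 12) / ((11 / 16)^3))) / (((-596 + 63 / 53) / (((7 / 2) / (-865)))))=0.00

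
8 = 8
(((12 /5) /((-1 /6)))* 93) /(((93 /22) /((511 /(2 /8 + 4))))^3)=-727445905657856 /23606965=-30814884.75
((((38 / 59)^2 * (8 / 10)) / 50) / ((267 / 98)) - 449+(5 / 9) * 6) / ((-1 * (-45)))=-51776546101 / 5228026875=-9.90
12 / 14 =6 / 7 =0.86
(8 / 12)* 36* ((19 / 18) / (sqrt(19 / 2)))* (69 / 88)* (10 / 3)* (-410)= -47150* sqrt(38) / 33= -8807.64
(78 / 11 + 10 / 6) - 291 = -9314 / 33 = -282.24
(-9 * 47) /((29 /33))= -13959 /29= -481.34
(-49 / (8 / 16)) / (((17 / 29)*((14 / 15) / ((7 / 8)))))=-21315 / 136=-156.73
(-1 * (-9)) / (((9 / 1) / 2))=2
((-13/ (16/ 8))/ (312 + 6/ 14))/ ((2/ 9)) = -91/ 972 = -0.09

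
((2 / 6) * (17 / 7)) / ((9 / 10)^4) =170000 / 137781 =1.23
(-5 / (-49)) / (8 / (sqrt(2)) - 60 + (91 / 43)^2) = -949082455 / 511043963801 - 68376020 *sqrt(2) / 511043963801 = -0.00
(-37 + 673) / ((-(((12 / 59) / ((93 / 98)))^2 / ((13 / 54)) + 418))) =-13829226294 / 9093168725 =-1.52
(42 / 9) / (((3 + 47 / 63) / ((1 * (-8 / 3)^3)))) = -12544 / 531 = -23.62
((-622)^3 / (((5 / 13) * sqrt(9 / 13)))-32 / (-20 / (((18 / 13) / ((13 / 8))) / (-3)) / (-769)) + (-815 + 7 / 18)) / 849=-3128344024 * sqrt(13) / 12735-7074907 / 12913290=-885701.75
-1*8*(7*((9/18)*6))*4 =-672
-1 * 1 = -1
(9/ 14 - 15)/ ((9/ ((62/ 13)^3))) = -7983988/ 46137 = -173.05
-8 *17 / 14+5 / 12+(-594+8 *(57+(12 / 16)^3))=-24179 / 168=-143.92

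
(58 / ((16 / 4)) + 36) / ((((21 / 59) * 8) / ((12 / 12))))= 5959 / 336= 17.74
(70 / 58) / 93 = 35 / 2697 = 0.01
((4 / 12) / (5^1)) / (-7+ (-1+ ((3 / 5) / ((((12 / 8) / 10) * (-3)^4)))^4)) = -14348907 / 1721867560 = -0.01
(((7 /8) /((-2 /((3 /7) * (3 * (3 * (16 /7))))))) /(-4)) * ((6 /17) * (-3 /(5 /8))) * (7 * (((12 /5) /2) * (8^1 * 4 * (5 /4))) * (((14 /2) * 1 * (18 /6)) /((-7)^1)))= 139968 /85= 1646.68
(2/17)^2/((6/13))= 26/867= 0.03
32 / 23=1.39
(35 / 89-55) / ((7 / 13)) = -63180 / 623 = -101.41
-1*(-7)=7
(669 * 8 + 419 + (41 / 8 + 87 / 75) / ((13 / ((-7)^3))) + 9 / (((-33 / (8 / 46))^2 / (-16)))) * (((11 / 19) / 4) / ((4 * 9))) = 932831231441 / 41394038400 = 22.54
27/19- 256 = -4837/19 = -254.58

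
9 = 9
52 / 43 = 1.21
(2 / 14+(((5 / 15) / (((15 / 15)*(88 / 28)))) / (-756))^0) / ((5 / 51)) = 408 / 35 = 11.66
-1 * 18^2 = -324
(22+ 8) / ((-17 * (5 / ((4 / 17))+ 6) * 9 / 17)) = -40 / 327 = -0.12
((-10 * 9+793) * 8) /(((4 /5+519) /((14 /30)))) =39368 /7797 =5.05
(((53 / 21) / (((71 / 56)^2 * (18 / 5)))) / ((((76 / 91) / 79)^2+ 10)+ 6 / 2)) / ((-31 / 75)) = -76695673964000 / 944941567611411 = -0.08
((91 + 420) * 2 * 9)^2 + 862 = 84604066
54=54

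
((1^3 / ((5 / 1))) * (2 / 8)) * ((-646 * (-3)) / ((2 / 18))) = 872.10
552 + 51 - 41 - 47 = 515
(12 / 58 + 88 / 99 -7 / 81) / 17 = 2371 / 39933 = 0.06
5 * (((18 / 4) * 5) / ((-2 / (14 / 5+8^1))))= -1215 / 2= -607.50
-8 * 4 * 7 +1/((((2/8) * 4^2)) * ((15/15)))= -895/4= -223.75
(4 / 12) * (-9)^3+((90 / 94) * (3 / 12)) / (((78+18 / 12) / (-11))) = -1210791 / 4982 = -243.03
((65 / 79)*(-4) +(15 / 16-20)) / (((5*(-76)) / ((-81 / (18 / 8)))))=-2.12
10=10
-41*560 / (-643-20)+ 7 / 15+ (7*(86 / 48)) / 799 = 14588679 / 415480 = 35.11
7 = 7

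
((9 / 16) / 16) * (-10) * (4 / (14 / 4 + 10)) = -0.10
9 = 9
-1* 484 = -484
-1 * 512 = -512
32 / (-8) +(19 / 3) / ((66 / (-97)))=-13.31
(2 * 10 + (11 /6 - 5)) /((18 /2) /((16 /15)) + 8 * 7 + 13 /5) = 0.25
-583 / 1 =-583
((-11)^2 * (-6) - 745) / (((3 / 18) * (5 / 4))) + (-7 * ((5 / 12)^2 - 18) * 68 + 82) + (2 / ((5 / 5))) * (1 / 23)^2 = 143455109 / 95220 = 1506.56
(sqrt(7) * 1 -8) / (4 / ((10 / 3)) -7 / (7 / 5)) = 40 / 19 -5 * sqrt(7) / 19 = 1.41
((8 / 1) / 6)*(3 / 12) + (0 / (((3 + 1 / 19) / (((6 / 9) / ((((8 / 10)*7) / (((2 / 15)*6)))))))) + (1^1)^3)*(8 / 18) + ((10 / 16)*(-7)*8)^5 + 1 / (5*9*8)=-18907874719 / 360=-52521874.22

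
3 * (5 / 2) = 15 / 2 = 7.50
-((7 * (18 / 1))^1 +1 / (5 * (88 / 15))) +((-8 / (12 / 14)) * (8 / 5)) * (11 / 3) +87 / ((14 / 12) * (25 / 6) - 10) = -28969843 / 146520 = -197.72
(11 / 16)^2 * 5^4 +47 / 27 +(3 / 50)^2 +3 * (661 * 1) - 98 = 9426907427 / 4320000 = 2182.15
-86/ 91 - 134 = -12280/ 91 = -134.95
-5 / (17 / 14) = -70 / 17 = -4.12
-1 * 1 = -1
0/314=0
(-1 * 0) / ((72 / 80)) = 0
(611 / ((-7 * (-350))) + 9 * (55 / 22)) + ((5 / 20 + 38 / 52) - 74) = -3202189 / 63700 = -50.27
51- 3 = 48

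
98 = 98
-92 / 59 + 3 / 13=-1019 / 767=-1.33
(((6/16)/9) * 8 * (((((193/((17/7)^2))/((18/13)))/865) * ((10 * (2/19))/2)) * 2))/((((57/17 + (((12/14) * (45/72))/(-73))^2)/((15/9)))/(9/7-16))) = -75578402667040/1077896988191223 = -0.07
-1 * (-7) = 7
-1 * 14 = -14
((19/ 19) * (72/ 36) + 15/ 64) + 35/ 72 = 1567/ 576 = 2.72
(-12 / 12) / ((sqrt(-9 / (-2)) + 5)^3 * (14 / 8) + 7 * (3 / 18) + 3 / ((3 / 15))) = -406704 / 43243169 + 240408 * sqrt(2) / 43243169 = -0.00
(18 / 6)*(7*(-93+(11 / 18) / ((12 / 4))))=-35077 / 18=-1948.72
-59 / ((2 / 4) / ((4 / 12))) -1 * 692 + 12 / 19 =-41650 / 57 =-730.70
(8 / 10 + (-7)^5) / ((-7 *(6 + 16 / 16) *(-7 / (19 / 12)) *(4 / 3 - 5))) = 1596589 / 75460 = 21.16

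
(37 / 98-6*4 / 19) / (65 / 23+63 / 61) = -2313547 / 10080868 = -0.23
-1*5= -5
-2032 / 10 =-1016 / 5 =-203.20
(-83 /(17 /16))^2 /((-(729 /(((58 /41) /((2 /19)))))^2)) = -535425865984 /258178820769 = -2.07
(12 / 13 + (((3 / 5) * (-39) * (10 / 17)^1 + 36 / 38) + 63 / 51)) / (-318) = 0.03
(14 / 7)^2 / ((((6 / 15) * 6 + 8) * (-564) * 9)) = -0.00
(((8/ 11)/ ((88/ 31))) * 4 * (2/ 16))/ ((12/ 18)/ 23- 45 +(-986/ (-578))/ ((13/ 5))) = -472719/ 163533436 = -0.00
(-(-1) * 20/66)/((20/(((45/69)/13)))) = 5/6578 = 0.00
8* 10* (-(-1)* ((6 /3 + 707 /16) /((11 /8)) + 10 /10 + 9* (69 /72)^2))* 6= 452565 /22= 20571.14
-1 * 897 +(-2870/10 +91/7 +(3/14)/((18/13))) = -98351/84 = -1170.85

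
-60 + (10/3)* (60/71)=-4060/71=-57.18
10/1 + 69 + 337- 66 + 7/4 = 1407/4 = 351.75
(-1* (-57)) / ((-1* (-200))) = 0.28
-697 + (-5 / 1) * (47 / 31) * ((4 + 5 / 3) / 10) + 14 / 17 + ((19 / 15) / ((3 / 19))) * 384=37628767 / 15810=2380.06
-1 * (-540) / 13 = 540 / 13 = 41.54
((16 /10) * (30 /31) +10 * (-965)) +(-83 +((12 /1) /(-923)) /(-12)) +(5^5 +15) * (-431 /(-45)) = 5238609538 /257517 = 20342.77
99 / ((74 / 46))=2277 / 37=61.54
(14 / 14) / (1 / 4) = 4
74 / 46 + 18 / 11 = 821 / 253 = 3.25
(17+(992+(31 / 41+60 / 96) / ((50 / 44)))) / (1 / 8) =8283766 / 1025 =8081.72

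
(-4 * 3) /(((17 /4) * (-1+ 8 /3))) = -144 /85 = -1.69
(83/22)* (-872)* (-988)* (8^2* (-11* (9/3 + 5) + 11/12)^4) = 969022835499647500/81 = 11963244882711697.53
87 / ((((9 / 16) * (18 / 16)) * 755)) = 3712 / 20385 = 0.18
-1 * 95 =-95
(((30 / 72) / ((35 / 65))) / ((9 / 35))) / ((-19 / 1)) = -325 / 2052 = -0.16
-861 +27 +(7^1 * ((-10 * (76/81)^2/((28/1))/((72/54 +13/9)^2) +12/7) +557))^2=15292855.98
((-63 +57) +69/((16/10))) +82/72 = 2755/72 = 38.26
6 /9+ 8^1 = 26 /3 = 8.67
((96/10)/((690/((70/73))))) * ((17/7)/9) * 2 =0.01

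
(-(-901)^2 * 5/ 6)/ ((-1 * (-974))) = -694.56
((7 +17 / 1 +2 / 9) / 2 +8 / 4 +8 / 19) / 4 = 2485 / 684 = 3.63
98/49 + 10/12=17/6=2.83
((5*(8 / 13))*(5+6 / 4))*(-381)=-7620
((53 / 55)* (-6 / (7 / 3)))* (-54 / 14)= 25758 / 2695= 9.56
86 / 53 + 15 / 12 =609 / 212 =2.87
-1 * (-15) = 15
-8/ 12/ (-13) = 2/ 39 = 0.05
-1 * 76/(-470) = 0.16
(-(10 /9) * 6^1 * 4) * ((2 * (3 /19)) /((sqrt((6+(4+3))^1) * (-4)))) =40 * sqrt(13) /247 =0.58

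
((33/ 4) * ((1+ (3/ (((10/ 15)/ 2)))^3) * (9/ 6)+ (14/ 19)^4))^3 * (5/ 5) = 104514869959761489124956469047/ 141652154820234304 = 737827603769.23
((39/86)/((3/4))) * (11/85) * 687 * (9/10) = 48.38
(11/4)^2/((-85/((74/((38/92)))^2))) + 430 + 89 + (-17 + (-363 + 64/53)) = -4416280778/1626305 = -2715.53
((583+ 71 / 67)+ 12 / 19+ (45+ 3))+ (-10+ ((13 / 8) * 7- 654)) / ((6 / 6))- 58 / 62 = -6588491 / 315704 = -20.87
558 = 558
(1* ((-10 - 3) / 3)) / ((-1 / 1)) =13 / 3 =4.33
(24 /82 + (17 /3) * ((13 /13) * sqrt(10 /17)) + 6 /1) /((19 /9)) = 3 * sqrt(170) /19 + 2322 /779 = 5.04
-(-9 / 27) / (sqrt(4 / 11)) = sqrt(11) / 6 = 0.55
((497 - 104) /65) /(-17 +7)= -393 /650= -0.60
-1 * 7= -7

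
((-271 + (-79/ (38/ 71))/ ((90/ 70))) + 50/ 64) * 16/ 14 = -2106845/ 4788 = -440.03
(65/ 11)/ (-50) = -13/ 110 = -0.12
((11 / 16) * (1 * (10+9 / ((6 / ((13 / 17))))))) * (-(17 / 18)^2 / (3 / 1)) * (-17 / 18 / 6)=1204841 / 3359232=0.36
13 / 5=2.60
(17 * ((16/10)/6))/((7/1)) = 0.65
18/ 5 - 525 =-2607/ 5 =-521.40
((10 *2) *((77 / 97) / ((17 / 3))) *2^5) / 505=29568 / 166549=0.18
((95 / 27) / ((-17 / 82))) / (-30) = 779 / 1377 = 0.57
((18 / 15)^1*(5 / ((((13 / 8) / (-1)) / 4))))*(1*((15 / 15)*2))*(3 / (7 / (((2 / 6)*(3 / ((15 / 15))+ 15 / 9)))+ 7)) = -2304 / 299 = -7.71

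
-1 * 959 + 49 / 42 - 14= -5831 / 6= -971.83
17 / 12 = 1.42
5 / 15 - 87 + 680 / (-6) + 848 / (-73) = -15448 / 73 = -211.62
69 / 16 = 4.31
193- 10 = 183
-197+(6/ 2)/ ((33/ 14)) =-2153/ 11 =-195.73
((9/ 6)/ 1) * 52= 78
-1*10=-10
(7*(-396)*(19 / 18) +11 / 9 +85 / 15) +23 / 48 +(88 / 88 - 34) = -425035 / 144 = -2951.63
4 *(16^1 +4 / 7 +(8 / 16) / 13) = 6046 / 91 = 66.44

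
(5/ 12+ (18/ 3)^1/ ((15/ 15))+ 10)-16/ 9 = 527/ 36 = 14.64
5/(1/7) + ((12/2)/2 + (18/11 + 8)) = 524/11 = 47.64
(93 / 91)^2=1.04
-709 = -709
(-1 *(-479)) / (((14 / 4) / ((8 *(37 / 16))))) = 17723 / 7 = 2531.86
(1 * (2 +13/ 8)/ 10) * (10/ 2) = 29/ 16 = 1.81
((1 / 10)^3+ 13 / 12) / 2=3253 / 6000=0.54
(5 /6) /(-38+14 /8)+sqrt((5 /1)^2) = 433 /87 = 4.98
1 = 1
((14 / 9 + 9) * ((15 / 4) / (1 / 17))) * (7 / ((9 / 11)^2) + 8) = 12072125 / 972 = 12419.88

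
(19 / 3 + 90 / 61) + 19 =4906 / 183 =26.81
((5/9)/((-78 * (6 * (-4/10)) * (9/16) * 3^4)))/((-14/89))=-0.00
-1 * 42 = -42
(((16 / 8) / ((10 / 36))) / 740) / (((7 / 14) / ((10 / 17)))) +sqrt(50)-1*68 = -213824 / 3145 +5*sqrt(2) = -60.92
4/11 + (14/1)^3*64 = 1931780/11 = 175616.36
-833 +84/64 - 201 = -16523/16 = -1032.69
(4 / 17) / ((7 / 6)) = 24 / 119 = 0.20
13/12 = 1.08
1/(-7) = -1/7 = -0.14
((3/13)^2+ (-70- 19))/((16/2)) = -1879/169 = -11.12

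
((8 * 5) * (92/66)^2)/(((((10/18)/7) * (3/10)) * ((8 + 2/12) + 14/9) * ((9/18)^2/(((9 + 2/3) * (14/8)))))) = 13745536/605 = 22719.89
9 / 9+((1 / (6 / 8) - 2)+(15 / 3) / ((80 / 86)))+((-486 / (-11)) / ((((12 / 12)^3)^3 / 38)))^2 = 2818741.44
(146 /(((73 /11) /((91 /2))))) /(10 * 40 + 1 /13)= 1859 /743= 2.50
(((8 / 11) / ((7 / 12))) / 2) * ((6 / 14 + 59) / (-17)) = -19968 / 9163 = -2.18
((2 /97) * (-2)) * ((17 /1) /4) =-17 /97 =-0.18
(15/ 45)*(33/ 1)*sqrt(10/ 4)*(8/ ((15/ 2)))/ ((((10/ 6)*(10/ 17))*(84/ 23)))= 4301*sqrt(10)/ 2625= 5.18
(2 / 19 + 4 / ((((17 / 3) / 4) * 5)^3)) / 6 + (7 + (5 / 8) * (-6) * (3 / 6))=1440648437 / 280041000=5.14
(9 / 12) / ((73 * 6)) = 1 / 584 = 0.00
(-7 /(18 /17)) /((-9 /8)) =476 /81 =5.88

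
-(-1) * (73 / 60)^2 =5329 / 3600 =1.48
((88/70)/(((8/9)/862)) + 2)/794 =42739/27790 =1.54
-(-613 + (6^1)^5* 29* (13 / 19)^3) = -491227721 / 6859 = -71617.98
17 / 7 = 2.43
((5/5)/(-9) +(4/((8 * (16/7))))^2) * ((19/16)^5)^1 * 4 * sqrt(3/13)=-1443565717 * sqrt(39)/31406948352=-0.29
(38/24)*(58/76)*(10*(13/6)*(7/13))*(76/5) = 3857/18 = 214.28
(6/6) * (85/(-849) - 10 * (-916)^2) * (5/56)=-5088275375/6792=-749157.15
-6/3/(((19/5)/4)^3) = -16000/6859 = -2.33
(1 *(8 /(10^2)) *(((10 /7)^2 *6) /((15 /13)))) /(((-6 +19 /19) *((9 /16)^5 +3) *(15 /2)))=-436207616 /58887777375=-0.01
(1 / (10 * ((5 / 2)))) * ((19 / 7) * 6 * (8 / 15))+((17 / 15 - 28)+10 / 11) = -739493 / 28875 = -25.61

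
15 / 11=1.36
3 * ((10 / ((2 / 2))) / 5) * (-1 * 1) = -6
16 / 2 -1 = 7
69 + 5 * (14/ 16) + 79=1219/ 8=152.38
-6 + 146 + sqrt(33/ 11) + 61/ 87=sqrt(3) + 12241/ 87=142.43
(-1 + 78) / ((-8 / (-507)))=4879.88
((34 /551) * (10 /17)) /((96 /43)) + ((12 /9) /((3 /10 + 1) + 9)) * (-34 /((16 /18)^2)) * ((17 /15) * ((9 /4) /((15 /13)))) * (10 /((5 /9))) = -754498639 /3405180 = -221.57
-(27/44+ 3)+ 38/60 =-1967/660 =-2.98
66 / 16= 33 / 8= 4.12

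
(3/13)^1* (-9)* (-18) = 486/13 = 37.38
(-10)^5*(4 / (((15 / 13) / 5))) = -5200000 / 3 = -1733333.33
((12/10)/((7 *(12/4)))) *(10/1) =4/7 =0.57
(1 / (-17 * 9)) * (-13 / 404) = 0.00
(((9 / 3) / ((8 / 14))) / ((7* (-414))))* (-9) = 3 / 184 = 0.02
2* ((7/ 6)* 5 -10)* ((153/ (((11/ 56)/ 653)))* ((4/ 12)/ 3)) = -15541400/ 33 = -470951.52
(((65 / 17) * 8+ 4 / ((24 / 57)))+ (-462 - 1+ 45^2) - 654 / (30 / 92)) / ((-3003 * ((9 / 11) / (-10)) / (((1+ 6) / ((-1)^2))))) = -68597 / 5967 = -11.50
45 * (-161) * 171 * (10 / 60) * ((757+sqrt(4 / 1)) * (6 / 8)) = -940321305 / 8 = -117540163.12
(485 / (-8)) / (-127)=485 / 1016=0.48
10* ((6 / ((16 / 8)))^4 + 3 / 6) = 815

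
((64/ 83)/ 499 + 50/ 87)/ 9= 2076418/ 32429511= 0.06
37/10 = 3.70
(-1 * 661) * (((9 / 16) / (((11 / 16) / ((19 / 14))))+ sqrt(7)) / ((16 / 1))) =-661 * sqrt(7) / 16 - 113031 / 2464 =-155.18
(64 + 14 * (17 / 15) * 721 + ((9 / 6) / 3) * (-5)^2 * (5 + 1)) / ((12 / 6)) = 173683 / 30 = 5789.43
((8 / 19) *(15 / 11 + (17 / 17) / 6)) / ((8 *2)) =101 / 2508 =0.04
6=6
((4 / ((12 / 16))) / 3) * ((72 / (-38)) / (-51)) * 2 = 128 / 969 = 0.13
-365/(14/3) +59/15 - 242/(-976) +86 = 613189/51240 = 11.97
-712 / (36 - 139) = 712 / 103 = 6.91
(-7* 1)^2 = 49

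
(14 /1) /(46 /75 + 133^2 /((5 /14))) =525 /1857368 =0.00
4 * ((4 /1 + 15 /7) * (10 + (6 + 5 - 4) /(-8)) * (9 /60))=9417 /280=33.63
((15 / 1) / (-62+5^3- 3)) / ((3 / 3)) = 1 / 4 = 0.25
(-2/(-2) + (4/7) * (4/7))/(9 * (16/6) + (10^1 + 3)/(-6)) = 390/6419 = 0.06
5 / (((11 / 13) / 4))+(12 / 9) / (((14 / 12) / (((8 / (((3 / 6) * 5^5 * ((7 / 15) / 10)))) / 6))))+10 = 2267658 / 67375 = 33.66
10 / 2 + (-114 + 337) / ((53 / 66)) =14983 / 53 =282.70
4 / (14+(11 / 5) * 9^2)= 20 / 961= 0.02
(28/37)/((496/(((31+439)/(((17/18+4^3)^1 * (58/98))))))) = 103635/5554921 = 0.02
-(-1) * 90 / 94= 45 / 47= 0.96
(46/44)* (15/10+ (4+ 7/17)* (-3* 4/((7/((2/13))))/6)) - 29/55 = 25933/30940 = 0.84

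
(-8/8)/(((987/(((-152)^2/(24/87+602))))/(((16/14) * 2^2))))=-10720256/60336297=-0.18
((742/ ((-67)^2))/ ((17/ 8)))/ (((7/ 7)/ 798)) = 4736928/ 76313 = 62.07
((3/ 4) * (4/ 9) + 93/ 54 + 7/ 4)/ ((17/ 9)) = 137/ 68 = 2.01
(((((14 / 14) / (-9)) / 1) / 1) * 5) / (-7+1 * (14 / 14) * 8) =-0.56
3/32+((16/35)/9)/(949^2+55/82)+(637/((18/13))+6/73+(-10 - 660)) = -3799697440206901/18113765379360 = -209.77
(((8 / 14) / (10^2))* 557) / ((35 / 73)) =40661 / 6125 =6.64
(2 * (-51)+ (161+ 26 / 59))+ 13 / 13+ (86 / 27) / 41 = 3952636 / 65313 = 60.52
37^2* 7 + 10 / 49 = 469577 / 49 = 9583.20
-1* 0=0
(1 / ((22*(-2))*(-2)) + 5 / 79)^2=269361 / 48330304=0.01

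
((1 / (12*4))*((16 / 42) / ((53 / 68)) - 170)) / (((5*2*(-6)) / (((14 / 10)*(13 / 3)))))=0.36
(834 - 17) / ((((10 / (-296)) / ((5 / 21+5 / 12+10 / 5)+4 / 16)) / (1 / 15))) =-7375876 / 1575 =-4683.10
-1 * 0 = 0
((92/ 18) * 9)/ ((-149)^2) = 46/ 22201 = 0.00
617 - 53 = 564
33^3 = 35937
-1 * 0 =0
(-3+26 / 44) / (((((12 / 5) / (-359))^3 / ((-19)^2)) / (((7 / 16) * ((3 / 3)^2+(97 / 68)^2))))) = 10869886152919089625 / 2812575744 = 3864744327.72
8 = 8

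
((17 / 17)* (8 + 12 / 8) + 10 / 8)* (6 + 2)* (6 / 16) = 129 / 4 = 32.25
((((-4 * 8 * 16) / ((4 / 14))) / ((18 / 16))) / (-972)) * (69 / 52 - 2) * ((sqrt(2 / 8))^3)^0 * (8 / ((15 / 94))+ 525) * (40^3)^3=-14184230158336000000000 / 85293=-166300049925972823.09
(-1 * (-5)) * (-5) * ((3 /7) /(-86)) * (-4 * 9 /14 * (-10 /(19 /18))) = 121500 /40033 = 3.03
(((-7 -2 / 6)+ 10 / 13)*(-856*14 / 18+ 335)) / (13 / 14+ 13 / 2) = 102592 / 351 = 292.28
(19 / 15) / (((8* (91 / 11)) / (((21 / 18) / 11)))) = 19 / 9360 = 0.00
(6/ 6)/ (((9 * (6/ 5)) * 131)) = 5/ 7074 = 0.00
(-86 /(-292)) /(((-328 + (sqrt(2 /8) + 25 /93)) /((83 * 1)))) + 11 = 48542678 /4443145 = 10.93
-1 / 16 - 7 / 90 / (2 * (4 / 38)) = -311 / 720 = -0.43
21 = 21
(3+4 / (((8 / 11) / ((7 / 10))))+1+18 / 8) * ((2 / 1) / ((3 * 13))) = 101 / 195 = 0.52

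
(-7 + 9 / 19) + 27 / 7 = -355 / 133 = -2.67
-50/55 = -10/11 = -0.91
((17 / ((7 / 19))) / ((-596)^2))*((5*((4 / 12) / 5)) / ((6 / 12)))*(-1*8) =-323 / 466221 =-0.00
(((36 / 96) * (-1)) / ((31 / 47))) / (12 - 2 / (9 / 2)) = -1269 / 25792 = -0.05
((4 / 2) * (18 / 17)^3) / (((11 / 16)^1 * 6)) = 31104 / 54043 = 0.58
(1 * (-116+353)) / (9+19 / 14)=3318 / 145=22.88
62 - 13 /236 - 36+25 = 50.94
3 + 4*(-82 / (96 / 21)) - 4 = -291 / 4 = -72.75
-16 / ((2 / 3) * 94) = -12 / 47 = -0.26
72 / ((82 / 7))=252 / 41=6.15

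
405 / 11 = 36.82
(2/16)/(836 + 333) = 1/9352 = 0.00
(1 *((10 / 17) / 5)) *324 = 648 / 17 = 38.12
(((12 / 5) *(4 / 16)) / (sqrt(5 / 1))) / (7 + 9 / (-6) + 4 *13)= 6 *sqrt(5) / 2875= 0.00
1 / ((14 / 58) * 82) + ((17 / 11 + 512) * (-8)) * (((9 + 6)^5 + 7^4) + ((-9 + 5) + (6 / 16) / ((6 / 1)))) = -9880262874760 / 3157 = -3129636640.72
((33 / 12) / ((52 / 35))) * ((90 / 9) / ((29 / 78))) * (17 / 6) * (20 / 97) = 163625 / 5626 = 29.08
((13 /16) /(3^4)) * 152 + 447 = 72661 /162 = 448.52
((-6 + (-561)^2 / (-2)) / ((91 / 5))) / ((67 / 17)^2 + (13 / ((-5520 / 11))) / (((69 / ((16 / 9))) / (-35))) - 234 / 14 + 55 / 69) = 19487261788065 / 813501572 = 23954.79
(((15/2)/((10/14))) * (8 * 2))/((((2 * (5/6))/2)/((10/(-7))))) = -288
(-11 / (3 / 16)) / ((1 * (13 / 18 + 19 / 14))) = -28.21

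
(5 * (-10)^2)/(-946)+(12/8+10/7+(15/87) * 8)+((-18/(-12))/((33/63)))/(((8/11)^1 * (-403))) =2333855851/619130512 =3.77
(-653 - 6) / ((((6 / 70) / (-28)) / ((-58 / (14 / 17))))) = -45484180 / 3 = -15161393.33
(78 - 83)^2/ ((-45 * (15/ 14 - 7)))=70/ 747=0.09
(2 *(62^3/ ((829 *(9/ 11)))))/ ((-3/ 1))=-5243216/ 22383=-234.25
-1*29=-29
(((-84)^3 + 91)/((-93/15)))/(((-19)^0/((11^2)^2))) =43382234665/31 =1399426924.68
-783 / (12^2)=-87 / 16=-5.44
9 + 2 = 11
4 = 4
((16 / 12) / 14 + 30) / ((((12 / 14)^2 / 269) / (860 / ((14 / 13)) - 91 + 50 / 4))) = 214231331 / 27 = 7934493.74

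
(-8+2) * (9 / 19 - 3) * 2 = 576 / 19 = 30.32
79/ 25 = 3.16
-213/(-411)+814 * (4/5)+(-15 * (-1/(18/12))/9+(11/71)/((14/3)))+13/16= 32045818361/49024080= 653.68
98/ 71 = 1.38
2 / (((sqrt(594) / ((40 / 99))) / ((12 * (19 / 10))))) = 304 * sqrt(66) / 3267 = 0.76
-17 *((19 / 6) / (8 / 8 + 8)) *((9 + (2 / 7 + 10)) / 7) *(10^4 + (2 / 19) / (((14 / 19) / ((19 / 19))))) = -113051615 / 686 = -164798.27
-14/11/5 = -14/55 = -0.25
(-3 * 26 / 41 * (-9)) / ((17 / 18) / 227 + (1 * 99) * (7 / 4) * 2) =717093 / 14512114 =0.05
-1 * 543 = -543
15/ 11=1.36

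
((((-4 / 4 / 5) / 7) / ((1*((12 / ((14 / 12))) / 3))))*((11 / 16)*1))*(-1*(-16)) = -11 / 120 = -0.09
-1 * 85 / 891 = -85 / 891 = -0.10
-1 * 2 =-2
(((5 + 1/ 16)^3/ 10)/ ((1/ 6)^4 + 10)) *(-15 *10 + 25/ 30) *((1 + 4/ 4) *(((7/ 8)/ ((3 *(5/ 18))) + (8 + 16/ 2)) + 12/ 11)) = -788515486371/ 112302080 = -7021.38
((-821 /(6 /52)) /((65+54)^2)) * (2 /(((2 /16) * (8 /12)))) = -170768 /14161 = -12.06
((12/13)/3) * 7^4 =738.77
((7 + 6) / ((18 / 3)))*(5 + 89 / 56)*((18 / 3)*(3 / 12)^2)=4797 / 896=5.35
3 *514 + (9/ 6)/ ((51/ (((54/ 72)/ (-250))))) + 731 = 2273.00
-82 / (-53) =82 / 53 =1.55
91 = 91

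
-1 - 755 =-756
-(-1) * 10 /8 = 5 /4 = 1.25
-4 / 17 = -0.24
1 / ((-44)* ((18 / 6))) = -1 / 132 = -0.01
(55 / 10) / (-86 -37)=-11 / 246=-0.04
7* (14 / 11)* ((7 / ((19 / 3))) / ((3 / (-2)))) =-1372 / 209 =-6.56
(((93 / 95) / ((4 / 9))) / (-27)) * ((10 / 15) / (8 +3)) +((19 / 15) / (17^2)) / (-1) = -16901 / 1812030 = -0.01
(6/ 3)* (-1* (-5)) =10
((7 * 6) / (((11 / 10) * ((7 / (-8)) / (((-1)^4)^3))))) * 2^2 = -1920 / 11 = -174.55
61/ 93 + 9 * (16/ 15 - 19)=-74746/ 465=-160.74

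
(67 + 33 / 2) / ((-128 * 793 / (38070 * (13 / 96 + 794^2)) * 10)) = -12825976044087 / 6496256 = -1974364.32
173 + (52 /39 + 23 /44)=23081 /132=174.86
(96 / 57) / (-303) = -32 / 5757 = -0.01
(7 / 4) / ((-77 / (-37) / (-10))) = -185 / 22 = -8.41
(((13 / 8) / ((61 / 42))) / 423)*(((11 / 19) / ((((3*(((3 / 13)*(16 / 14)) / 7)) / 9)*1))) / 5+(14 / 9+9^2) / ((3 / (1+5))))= 108510493 / 235323360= 0.46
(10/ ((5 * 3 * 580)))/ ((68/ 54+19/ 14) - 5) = -63/ 130645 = -0.00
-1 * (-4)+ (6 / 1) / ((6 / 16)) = 20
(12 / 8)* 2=3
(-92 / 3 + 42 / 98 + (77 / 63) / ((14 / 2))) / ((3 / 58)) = -109852 / 189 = -581.23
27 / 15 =9 / 5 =1.80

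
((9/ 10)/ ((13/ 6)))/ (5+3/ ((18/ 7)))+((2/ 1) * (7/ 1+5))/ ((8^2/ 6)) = 22293/ 9620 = 2.32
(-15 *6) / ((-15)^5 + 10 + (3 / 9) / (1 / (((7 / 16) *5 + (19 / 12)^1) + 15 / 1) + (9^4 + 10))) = 799270065 / 6743752365202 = 0.00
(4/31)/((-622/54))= -0.01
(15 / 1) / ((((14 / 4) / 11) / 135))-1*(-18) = 6382.29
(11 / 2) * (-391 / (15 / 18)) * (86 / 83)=-1109658 / 415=-2673.87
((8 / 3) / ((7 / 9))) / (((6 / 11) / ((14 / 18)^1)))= 44 / 9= 4.89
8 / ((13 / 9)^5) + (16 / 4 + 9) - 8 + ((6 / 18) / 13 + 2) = 9242890 / 1113879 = 8.30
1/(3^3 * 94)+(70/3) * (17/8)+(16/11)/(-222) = 102423073/2065932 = 49.58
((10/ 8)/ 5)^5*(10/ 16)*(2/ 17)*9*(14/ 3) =0.00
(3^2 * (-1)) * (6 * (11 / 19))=-594 / 19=-31.26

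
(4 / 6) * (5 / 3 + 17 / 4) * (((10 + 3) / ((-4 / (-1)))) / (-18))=-923 / 1296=-0.71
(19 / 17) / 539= 0.00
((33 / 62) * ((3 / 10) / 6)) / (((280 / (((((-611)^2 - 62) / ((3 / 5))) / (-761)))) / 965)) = -74.98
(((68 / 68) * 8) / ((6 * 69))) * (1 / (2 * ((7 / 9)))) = 2 / 161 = 0.01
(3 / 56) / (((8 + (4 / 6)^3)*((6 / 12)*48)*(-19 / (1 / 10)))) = -27 / 19066880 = -0.00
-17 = -17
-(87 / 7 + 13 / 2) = -265 / 14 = -18.93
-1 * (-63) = 63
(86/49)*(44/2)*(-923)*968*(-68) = 2345908252.73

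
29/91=0.32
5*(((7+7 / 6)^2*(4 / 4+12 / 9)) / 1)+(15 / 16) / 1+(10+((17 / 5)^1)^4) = 249121697 / 270000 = 922.67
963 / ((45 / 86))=9202 / 5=1840.40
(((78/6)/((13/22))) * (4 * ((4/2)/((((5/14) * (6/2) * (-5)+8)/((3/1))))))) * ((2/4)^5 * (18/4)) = 2079/74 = 28.09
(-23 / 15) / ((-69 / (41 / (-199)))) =-41 / 8955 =-0.00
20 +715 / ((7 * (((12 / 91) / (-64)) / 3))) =-148700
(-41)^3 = -68921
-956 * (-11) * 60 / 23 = 630960 / 23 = 27433.04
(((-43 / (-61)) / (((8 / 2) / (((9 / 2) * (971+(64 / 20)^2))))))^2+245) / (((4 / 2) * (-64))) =-90162951089009 / 19051520000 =-4732.59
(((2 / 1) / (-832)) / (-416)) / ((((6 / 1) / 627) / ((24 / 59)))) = 627 / 2552576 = 0.00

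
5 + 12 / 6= 7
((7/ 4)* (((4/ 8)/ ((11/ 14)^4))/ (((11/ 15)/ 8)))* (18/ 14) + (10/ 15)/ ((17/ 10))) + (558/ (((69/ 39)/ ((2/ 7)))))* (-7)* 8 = -947145937324/ 188912823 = -5013.67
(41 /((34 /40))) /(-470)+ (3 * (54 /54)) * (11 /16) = 25055 /12784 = 1.96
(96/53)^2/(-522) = -512/81461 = -0.01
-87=-87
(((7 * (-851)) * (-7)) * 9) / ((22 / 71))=26645661 / 22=1211166.41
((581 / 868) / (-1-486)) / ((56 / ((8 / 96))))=-83 / 40580736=-0.00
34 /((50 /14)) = 9.52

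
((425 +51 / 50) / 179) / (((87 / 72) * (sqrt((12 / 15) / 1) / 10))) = 1428 * sqrt(5) / 145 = 22.02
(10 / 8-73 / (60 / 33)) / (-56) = 389 / 560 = 0.69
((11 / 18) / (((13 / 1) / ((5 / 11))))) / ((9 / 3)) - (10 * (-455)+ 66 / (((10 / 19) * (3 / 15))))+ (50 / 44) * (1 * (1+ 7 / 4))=11024579 / 2808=3926.13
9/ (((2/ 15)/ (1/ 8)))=135/ 16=8.44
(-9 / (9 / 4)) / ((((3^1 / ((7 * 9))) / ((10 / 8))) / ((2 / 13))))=-210 / 13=-16.15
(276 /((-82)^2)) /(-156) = -23 /87412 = -0.00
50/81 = 0.62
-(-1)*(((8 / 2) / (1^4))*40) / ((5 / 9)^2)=2592 / 5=518.40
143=143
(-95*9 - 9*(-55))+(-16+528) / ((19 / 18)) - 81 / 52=122013 / 988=123.49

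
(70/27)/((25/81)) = 42/5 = 8.40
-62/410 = -31/205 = -0.15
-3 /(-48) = 1 /16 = 0.06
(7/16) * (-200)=-175/2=-87.50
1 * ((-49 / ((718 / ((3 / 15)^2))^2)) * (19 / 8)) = -931 / 2577620000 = -0.00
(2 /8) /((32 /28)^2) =49 /256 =0.19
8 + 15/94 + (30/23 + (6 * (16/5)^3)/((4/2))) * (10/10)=29124281/270250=107.77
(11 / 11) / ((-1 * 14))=-1 / 14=-0.07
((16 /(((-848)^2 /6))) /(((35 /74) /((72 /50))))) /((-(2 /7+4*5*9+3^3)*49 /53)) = -999 /471030875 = -0.00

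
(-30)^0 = 1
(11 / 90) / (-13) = -11 / 1170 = -0.01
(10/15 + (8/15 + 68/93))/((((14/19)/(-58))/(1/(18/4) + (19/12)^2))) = -414.87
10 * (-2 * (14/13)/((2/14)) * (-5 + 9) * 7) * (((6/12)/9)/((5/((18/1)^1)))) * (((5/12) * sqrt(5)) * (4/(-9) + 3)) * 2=-4020.59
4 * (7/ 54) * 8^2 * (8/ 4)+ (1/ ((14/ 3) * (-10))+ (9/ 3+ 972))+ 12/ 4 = 3947639/ 3780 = 1044.35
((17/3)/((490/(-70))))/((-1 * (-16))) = -17/336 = -0.05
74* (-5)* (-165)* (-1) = -61050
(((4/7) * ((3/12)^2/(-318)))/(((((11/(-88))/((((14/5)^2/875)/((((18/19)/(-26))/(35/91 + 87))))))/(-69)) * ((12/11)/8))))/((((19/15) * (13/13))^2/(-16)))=-36788224/377625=-97.42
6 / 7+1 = 13 / 7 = 1.86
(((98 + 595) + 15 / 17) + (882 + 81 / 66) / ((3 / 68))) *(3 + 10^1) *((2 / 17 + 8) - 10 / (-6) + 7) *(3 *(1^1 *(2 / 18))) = 14367961712 / 9537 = 1506549.41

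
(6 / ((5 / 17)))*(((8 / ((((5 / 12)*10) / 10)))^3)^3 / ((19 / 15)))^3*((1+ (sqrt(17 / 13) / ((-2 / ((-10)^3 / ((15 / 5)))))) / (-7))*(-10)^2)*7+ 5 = 25612104158535636475362061602849024772755634158598959057067 / 81765651702880859375-4878496030197264090545154591018861861399391600016105668608*sqrt(221) / 8503627777099609375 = -8215364120720368919096593000000000000000.00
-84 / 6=-14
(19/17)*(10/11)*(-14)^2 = 37240/187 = 199.14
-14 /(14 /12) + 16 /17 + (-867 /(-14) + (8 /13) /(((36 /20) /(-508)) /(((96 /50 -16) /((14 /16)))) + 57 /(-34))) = 6369692465659 /126125960142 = 50.50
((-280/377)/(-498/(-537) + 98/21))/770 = -537/3114397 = -0.00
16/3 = 5.33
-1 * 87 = -87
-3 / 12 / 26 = -1 / 104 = -0.01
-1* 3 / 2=-3 / 2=-1.50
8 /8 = 1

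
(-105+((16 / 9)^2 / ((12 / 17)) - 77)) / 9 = -43138 / 2187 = -19.72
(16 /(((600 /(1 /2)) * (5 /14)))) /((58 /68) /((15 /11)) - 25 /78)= 3094 /25275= 0.12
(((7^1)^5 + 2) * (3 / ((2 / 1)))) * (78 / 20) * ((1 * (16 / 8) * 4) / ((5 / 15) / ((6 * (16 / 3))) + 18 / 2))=377597376 / 4325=87305.75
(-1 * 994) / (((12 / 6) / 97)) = -48209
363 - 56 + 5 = 312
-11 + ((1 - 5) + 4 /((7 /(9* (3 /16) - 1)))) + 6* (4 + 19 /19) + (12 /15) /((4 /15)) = 515 /28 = 18.39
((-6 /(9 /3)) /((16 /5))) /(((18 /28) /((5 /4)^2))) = -875 /576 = -1.52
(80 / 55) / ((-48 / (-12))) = 4 / 11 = 0.36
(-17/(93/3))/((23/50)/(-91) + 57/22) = -425425/2006041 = -0.21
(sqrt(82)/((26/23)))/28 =23 * sqrt(82)/728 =0.29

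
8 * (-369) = -2952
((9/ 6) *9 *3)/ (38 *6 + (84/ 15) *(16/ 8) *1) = 405/ 2392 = 0.17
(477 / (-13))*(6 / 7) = -2862 / 91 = -31.45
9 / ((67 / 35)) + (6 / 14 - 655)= -304789 / 469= -649.87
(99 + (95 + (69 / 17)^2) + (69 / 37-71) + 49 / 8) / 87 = 12614653 / 7442328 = 1.69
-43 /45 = -0.96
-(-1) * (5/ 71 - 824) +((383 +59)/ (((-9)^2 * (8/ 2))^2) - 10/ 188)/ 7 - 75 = -1102156641991/ 1226067192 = -898.94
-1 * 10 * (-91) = 910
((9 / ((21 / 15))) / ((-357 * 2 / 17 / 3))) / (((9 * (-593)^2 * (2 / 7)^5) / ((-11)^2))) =-207515 / 22505536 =-0.01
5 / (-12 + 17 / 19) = -95 / 211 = -0.45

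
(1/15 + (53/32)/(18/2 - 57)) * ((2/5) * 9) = 741/6400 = 0.12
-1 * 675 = -675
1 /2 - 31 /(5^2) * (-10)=129 /10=12.90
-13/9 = -1.44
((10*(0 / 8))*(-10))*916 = 0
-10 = -10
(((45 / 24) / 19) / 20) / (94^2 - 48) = 3 / 5343104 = 0.00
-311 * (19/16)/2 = -5909/32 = -184.66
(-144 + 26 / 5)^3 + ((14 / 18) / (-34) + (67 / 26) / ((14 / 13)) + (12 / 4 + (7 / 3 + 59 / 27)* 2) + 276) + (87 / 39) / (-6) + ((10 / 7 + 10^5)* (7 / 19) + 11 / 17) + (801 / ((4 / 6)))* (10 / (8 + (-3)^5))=-49178947390173187 / 18649858500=-2636960.89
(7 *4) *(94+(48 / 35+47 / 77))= 147812 / 55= 2687.49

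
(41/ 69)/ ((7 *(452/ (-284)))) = -2911/ 54579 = -0.05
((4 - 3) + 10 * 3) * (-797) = -24707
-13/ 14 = -0.93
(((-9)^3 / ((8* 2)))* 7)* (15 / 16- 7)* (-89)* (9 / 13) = -396487791 / 3328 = -119136.96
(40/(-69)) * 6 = -80/23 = -3.48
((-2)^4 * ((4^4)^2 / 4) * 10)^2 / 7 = 6871947673600 / 7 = 981706810514.29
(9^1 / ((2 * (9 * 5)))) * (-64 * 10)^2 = 40960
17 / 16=1.06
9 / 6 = 3 / 2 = 1.50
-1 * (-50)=50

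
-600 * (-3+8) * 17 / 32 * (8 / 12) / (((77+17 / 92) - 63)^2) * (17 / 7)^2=-103959080 / 3337929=-31.14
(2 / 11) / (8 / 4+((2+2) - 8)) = -1 / 11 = -0.09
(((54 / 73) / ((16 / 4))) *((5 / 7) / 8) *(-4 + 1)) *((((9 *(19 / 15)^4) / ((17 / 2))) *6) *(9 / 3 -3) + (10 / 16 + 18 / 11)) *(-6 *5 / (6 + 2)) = 1208925 / 2877952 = 0.42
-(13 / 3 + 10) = -43 / 3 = -14.33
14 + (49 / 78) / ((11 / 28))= 6692 / 429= 15.60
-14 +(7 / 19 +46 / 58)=-7074 / 551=-12.84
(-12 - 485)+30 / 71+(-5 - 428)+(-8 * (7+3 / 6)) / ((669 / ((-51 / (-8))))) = -29454105 / 31666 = -930.15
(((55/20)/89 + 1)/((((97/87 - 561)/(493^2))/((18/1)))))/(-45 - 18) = 7760311521/60692660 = 127.86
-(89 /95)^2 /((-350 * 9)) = 7921 /28428750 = 0.00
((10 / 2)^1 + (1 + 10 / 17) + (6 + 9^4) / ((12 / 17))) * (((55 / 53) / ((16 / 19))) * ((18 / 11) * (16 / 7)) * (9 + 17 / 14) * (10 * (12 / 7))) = 2322065438550 / 309043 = 7513729.28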